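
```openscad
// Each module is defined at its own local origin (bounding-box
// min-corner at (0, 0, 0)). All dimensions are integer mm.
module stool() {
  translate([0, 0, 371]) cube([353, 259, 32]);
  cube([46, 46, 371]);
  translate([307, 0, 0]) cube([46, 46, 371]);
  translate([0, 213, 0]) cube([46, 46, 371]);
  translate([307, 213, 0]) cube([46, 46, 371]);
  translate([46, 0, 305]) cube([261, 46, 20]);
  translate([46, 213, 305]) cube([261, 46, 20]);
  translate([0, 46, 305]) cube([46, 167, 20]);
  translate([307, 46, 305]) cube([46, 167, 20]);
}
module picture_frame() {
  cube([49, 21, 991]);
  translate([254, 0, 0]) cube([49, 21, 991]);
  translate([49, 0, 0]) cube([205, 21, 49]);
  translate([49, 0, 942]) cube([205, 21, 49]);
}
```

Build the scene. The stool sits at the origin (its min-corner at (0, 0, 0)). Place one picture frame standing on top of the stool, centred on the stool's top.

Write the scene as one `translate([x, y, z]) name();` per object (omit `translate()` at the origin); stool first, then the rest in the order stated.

stool();
translate([25, 119, 403]) picture_frame();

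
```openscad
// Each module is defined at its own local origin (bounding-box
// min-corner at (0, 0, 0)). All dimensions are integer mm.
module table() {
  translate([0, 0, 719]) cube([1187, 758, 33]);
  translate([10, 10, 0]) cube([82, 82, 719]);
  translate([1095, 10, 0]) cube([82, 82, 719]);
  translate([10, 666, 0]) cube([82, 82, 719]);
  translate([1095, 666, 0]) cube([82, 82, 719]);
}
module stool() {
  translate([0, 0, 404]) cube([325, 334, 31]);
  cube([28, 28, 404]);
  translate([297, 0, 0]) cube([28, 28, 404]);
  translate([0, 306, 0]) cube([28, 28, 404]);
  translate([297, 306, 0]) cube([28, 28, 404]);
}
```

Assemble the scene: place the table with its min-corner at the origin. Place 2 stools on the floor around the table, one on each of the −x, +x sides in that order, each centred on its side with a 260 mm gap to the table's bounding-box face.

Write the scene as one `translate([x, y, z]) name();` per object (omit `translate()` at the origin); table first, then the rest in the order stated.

table();
translate([-585, 212, 0]) stool();
translate([1447, 212, 0]) stool();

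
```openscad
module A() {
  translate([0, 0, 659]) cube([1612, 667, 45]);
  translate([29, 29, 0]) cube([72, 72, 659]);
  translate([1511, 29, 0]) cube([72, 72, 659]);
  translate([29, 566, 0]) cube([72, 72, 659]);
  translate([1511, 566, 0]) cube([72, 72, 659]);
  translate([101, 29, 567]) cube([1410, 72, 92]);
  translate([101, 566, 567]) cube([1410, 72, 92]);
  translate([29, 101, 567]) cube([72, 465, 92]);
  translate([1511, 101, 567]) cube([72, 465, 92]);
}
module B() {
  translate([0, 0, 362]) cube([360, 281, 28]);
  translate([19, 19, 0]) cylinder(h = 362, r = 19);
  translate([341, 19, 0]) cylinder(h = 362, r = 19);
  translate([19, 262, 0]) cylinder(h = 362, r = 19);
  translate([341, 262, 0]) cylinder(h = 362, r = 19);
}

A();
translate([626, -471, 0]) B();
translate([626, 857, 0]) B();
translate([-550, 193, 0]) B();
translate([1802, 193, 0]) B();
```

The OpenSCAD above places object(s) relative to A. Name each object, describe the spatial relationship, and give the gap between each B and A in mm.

A is a table. B is a stool. Four stools sit around the table at the −y, +y, −x, +x sides. The gap between each stool and the table is 190 mm.

Each stool's nearest face is 190 mm from the table's bounding box.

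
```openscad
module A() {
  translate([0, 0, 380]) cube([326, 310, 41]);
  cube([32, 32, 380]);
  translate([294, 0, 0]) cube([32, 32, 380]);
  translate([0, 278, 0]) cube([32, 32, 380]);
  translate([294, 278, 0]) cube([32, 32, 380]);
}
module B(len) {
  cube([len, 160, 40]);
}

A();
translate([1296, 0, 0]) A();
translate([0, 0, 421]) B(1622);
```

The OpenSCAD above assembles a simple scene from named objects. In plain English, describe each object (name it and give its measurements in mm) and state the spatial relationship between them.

A is a four-legged stool. The seat is 326×310 mm, 41 mm thick, top at z = 421 mm. It stands on four square legs, each 32×32 mm in cross-section, from z = 0 to the seat underside, each flush with a corner of the seat.

B is a rectangular beam 1622 mm long (x), 160 mm deep (y), 40 mm thick (z).

The beam spans the tops of two stools placed 970 mm apart, resting at z = 421 mm.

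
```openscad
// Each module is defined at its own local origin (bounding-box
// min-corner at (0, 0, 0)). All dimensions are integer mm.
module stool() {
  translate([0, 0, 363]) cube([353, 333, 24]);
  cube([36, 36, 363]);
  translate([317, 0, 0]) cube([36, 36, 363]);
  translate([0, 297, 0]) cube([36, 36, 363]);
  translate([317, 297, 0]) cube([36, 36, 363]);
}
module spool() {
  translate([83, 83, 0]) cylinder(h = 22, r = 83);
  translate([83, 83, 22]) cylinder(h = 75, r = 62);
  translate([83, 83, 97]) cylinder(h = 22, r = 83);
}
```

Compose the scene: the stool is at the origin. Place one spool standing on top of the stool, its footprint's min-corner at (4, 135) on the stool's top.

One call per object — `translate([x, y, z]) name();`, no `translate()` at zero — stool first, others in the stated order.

stool();
translate([4, 135, 387]) spool();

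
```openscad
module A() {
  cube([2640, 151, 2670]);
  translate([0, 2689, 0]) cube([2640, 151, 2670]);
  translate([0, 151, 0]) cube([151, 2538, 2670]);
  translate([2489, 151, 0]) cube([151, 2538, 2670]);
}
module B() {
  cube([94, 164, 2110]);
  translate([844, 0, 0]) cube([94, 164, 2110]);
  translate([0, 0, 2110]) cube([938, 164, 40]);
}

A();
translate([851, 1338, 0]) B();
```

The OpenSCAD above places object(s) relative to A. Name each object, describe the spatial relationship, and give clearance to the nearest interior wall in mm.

Clearances: x = 700, y = 1187; minimum 700 mm.

A is a house frame. B is a door frame. The door frame sits inside the house frame, centred. The clearance to the nearest interior wall is 700 mm.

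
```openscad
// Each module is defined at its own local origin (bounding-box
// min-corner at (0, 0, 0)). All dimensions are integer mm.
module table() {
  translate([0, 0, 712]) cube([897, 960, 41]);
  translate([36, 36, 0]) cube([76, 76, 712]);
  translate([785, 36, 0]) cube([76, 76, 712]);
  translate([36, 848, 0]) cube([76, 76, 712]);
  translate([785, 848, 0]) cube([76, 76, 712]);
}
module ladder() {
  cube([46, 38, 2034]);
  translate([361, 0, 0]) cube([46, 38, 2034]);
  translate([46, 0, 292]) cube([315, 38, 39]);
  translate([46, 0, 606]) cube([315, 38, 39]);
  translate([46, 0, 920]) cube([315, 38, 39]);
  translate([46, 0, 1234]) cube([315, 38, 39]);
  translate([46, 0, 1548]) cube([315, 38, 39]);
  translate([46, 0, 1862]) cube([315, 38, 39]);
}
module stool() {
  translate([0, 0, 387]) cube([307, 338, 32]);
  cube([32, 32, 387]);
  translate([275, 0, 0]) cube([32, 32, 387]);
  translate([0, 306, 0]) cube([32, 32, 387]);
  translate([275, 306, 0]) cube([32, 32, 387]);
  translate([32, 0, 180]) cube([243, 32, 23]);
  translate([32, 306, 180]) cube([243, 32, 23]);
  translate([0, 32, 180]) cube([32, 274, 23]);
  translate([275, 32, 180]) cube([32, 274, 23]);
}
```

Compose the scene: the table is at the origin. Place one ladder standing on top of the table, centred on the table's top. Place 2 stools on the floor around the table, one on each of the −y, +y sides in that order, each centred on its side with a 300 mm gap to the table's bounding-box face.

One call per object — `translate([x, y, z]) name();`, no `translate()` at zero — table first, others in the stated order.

table();
translate([245, 461, 753]) ladder();
translate([295, -638, 0]) stool();
translate([295, 1260, 0]) stool();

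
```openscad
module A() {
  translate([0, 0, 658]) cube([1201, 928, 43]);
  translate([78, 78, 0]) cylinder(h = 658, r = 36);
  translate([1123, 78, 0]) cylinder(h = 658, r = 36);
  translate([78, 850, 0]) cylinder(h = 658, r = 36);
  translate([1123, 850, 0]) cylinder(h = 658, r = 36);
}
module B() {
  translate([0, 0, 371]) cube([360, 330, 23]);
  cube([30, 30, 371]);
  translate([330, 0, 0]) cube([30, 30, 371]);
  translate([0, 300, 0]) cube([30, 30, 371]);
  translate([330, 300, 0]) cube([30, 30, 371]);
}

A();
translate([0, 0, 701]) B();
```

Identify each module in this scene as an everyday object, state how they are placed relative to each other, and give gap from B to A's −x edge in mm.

A is a table. B is a stool. The stool is on top of the table. The gap from the stool to the table's −x edge is 0 mm.

The stool's min-x is at 0; the table's min-x is 0; gap = 0 mm.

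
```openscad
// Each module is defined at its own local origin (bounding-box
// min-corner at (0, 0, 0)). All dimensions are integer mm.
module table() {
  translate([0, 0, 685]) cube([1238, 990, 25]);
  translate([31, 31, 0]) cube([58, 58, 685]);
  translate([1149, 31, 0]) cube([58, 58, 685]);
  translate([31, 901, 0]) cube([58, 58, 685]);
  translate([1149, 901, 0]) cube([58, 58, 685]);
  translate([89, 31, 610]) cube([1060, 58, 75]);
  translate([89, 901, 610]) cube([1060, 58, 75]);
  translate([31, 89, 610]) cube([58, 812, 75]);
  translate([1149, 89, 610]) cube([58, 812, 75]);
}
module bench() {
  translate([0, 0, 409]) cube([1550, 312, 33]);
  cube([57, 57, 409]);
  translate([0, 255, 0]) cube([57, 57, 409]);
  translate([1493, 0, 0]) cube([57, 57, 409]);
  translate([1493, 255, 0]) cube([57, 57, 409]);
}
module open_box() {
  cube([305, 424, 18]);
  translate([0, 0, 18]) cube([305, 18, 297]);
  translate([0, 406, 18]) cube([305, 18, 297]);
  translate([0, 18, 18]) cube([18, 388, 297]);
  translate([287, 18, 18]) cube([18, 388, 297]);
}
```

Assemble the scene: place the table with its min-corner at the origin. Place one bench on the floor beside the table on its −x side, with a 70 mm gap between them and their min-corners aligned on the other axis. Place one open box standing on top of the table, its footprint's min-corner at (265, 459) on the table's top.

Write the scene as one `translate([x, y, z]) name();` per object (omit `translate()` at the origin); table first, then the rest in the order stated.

table();
translate([-1620, 0, 0]) bench();
translate([265, 459, 710]) open_box();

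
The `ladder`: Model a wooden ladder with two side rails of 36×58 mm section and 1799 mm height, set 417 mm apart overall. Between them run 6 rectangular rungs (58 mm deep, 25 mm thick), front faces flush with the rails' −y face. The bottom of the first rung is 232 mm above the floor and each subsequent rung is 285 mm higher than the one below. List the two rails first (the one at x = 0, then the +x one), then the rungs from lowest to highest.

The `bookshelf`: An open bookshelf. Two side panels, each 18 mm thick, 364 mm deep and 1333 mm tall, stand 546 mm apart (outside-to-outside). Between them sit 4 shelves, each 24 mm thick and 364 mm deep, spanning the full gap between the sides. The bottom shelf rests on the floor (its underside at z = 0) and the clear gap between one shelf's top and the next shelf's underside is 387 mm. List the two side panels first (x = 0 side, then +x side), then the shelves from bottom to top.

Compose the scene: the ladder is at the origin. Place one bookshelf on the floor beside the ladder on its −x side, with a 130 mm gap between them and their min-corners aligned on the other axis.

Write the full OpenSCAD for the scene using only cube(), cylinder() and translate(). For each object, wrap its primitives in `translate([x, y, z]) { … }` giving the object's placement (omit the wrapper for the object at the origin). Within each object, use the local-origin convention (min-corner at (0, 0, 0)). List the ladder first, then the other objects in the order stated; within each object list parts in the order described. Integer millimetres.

cube([36, 58, 1799]);
translate([381, 0, 0]) cube([36, 58, 1799]);
translate([36, 0, 232]) cube([345, 58, 25]);
translate([36, 0, 517]) cube([345, 58, 25]);
translate([36, 0, 802]) cube([345, 58, 25]);
translate([36, 0, 1087]) cube([345, 58, 25]);
translate([36, 0, 1372]) cube([345, 58, 25]);
translate([36, 0, 1657]) cube([345, 58, 25]);
translate([-676, 0, 0]) {
  cube([18, 364, 1333]);
  translate([528, 0, 0]) cube([18, 364, 1333]);
  translate([18, 0, 0]) cube([510, 364, 24]);
  translate([18, 0, 411]) cube([510, 364, 24]);
  translate([18, 0, 822]) cube([510, 364, 24]);
  translate([18, 0, 1233]) cube([510, 364, 24]);
}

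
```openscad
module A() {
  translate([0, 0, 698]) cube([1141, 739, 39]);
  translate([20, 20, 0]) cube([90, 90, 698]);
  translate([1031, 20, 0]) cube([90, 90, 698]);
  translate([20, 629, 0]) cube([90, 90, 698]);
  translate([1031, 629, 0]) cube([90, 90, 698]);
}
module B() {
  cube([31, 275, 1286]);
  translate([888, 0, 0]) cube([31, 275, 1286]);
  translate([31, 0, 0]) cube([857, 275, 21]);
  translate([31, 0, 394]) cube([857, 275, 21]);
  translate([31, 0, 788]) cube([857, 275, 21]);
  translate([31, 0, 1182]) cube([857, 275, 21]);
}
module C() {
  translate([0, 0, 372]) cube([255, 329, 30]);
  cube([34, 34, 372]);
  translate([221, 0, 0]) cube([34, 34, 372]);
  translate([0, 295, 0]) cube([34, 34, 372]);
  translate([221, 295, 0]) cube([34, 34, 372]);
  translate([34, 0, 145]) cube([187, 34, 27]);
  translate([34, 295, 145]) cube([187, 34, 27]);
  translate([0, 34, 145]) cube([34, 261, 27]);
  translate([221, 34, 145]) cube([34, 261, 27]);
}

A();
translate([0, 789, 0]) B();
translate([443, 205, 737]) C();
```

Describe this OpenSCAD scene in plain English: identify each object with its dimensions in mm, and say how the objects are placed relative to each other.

A is a table with a 1141×739 mm rectangular top, 39 mm thick, top surface at z = 737 mm, supported by four 90×90 mm square legs, each inset 20 mm from the nearest pair of top edges, running from the floor.

B is a bookshelf 919 mm wide overall, 275 mm deep and 1286 mm tall. The two sides are 31 mm thick vertical panels. 4 horizontal shelves of 21 mm thickness span between the inner faces of the sides; the lowest shelf sits on the floor and shelves are stacked with a clear vertical gap of 373 mm between each pair.

C is a four-legged stool. The seat is a 255×329×30 mm slab whose top surface is at z = 402 mm; four square legs, each 34×34 mm in cross-section, run from the floor (z = 0) to the underside of the seat, each flush with a corner of the seat. Four stretchers, 34 mm wide and 27 mm tall, connect adjacent legs with their undersides at z = 145 mm, each running between the inner faces of the legs it joins and aligned with the legs' outer faces on the other axis.

The bookshelf is on the floor beside the table on its +y side. The stool is on top of the table, centred.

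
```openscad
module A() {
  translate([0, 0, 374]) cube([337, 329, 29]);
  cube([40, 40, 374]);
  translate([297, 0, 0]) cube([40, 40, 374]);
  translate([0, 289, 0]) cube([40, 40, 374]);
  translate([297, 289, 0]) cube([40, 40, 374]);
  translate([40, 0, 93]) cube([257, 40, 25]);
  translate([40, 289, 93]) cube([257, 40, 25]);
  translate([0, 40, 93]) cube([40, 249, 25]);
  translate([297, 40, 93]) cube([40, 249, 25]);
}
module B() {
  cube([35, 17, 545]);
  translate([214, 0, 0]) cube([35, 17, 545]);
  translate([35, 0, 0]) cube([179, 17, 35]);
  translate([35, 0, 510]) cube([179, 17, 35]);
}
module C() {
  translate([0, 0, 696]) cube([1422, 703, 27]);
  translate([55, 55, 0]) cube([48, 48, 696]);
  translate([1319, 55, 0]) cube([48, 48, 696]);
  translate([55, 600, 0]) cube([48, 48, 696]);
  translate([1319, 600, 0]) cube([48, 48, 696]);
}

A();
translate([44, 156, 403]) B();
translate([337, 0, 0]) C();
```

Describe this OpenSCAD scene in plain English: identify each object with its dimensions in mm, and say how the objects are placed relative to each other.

A is a simple wooden stool: a rectangular seat 337 mm (x) by 329 mm (y), 29 mm thick, top face at z = 403 mm, on four square legs, each 40×40 mm in cross-section. The legs rest on z = 0, each flush with a corner of the seat. Four stretchers, 40 mm wide and 25 mm tall, connect adjacent legs with their undersides at z = 93 mm, each running between the inner faces of the legs it joins and aligned with the legs' outer faces on the other axis.

B is a picture frame with a 179×475 mm rectangular opening (x by z) and a uniform 35 mm border on every side. Frame depth is 17 mm along y. It is built from two vertical stiles running the full outside height and two horizontal rails spanning the gap between the stiles.

C is a table: top 1422 mm (x) × 703 mm (y), 27 mm thick, upper face at z = 723 mm, on four 48×48 mm square legs, each inset 55 mm from the nearest pair of top edges, running from z = 0 to the bottom of the top.

The picture frame is on top of the stool, centred. The table is against the stool's +x side, with their −y faces flush.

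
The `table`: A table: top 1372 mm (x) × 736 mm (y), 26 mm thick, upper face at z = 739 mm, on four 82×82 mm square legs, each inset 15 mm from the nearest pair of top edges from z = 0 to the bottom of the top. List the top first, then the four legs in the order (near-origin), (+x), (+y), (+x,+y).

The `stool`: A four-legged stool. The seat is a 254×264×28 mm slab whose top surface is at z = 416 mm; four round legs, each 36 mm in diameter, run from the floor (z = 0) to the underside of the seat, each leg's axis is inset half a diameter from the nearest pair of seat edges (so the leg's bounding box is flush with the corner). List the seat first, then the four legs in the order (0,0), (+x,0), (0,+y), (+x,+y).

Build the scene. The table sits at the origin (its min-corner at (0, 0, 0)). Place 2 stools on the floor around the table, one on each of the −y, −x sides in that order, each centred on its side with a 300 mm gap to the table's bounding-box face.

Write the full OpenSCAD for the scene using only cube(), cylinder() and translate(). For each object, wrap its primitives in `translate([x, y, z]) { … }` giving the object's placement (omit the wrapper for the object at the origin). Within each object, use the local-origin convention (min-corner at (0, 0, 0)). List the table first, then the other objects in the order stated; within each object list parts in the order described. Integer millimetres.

translate([0, 0, 713]) cube([1372, 736, 26]);
translate([15, 15, 0]) cube([82, 82, 713]);
translate([1275, 15, 0]) cube([82, 82, 713]);
translate([15, 639, 0]) cube([82, 82, 713]);
translate([1275, 639, 0]) cube([82, 82, 713]);
translate([559, -564, 0]) {
  translate([0, 0, 388]) cube([254, 264, 28]);
  translate([18, 18, 0]) cylinder(h = 388, r = 18);
  translate([236, 18, 0]) cylinder(h = 388, r = 18);
  translate([18, 246, 0]) cylinder(h = 388, r = 18);
  translate([236, 246, 0]) cylinder(h = 388, r = 18);
}
translate([-554, 236, 0]) {
  translate([0, 0, 388]) cube([254, 264, 28]);
  translate([18, 18, 0]) cylinder(h = 388, r = 18);
  translate([236, 18, 0]) cylinder(h = 388, r = 18);
  translate([18, 246, 0]) cylinder(h = 388, r = 18);
  translate([236, 246, 0]) cylinder(h = 388, r = 18);
}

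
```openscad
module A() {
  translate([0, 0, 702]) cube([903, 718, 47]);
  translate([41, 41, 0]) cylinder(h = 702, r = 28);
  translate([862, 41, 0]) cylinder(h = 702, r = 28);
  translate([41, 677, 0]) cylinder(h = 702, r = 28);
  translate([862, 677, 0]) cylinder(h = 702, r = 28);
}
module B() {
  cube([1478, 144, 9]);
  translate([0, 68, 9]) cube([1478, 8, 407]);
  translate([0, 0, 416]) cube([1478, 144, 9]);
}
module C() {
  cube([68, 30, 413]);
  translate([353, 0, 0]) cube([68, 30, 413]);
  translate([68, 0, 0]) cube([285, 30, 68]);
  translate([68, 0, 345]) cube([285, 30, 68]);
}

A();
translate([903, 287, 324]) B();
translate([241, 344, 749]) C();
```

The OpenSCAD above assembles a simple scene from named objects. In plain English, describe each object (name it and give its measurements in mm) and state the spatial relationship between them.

A is a rectangular dining table. The top is 903×718×47 mm with its upper surface at z = 749 mm. It stands on four round legs of 56 mm diameter, each leg's bounding box inset 13 mm from the nearest pair of top edges, running from the floor to the underside of the top.

B is an I-beam lying along x, 1478 mm long. Overall section height 425 mm. Two flanges 144 mm wide (y) and 9 mm thick, one on the floor and one at the top; a web 8 mm thick runs between them, centred on the flange width.

C is a rectangular picture frame lying in the x–z plane (depth along y). The opening is 285 mm wide (x) by 277 mm tall (z), surrounded by a border 68 mm wide on all four sides. The frame is 30 mm deep and is made of two full-height vertical stiles with two horizontal rails fitted between them.

The I-beam is beside the table with their tops flush at z = 749. The picture frame is on top of the table, centred.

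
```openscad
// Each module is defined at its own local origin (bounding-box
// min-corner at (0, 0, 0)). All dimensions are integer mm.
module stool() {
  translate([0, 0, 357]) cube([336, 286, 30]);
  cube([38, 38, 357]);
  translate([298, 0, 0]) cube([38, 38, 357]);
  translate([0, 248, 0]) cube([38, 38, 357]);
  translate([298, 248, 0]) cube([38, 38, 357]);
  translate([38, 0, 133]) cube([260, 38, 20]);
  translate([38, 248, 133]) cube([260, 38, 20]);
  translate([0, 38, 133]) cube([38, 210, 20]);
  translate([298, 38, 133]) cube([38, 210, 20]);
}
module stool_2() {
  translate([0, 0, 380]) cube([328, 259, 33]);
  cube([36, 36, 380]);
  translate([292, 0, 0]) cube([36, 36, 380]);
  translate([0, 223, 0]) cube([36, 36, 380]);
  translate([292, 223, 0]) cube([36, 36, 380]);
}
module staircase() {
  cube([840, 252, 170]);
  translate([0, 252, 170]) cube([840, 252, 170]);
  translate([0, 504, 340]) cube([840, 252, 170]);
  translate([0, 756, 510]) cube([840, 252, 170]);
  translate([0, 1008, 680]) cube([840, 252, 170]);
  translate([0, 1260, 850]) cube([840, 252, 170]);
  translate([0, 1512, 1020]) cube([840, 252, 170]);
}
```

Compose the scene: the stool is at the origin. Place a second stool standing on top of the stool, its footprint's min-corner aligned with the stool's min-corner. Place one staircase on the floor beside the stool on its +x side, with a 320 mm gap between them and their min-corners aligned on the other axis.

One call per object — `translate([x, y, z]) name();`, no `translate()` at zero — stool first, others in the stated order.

stool();
translate([0, 0, 387]) stool_2();
translate([656, 0, 0]) staircase();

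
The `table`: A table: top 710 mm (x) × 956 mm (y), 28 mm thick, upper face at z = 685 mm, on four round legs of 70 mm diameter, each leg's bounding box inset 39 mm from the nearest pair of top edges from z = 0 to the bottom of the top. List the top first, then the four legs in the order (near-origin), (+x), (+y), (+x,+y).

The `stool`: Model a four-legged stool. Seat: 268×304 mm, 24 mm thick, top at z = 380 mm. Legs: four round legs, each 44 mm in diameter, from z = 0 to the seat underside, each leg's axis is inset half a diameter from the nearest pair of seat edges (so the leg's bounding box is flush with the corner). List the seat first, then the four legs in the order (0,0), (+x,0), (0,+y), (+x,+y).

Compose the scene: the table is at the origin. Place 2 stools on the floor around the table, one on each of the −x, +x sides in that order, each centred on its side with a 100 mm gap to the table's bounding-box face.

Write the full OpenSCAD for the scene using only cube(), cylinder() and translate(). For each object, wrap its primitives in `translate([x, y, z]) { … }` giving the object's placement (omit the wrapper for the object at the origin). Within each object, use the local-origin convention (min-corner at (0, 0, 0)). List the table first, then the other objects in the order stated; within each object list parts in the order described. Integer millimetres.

translate([0, 0, 657]) cube([710, 956, 28]);
translate([74, 74, 0]) cylinder(h = 657, r = 35);
translate([636, 74, 0]) cylinder(h = 657, r = 35);
translate([74, 882, 0]) cylinder(h = 657, r = 35);
translate([636, 882, 0]) cylinder(h = 657, r = 35);
translate([-368, 326, 0]) {
  translate([0, 0, 356]) cube([268, 304, 24]);
  translate([22, 22, 0]) cylinder(h = 356, r = 22);
  translate([246, 22, 0]) cylinder(h = 356, r = 22);
  translate([22, 282, 0]) cylinder(h = 356, r = 22);
  translate([246, 282, 0]) cylinder(h = 356, r = 22);
}
translate([810, 326, 0]) {
  translate([0, 0, 356]) cube([268, 304, 24]);
  translate([22, 22, 0]) cylinder(h = 356, r = 22);
  translate([246, 22, 0]) cylinder(h = 356, r = 22);
  translate([22, 282, 0]) cylinder(h = 356, r = 22);
  translate([246, 282, 0]) cylinder(h = 356, r = 22);
}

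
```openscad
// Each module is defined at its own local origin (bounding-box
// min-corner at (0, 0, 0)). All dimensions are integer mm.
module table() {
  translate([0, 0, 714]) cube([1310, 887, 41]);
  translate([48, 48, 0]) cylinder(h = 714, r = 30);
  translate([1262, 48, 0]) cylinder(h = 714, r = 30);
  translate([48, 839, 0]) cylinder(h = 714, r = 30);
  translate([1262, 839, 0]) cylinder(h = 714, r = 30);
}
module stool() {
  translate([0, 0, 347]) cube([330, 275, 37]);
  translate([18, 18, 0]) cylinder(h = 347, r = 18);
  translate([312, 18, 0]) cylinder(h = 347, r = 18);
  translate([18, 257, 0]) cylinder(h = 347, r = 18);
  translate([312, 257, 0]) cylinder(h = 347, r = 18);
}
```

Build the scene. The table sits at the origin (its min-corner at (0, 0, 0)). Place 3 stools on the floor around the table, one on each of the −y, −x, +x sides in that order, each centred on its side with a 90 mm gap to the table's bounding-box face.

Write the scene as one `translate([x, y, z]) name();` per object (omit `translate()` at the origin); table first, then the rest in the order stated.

table();
translate([490, -365, 0]) stool();
translate([-420, 306, 0]) stool();
translate([1400, 306, 0]) stool();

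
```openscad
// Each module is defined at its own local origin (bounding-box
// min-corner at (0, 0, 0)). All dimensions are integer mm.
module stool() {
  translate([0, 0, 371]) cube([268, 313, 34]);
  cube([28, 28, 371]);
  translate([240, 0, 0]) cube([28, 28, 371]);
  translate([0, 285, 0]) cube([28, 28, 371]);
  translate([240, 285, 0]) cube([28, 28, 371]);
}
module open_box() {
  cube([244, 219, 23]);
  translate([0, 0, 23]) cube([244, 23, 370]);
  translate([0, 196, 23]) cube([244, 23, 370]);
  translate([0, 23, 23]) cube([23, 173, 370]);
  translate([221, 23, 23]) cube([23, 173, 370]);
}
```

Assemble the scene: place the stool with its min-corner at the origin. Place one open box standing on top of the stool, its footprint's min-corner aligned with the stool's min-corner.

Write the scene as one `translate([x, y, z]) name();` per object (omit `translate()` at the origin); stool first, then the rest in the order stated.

stool();
translate([0, 0, 405]) open_box();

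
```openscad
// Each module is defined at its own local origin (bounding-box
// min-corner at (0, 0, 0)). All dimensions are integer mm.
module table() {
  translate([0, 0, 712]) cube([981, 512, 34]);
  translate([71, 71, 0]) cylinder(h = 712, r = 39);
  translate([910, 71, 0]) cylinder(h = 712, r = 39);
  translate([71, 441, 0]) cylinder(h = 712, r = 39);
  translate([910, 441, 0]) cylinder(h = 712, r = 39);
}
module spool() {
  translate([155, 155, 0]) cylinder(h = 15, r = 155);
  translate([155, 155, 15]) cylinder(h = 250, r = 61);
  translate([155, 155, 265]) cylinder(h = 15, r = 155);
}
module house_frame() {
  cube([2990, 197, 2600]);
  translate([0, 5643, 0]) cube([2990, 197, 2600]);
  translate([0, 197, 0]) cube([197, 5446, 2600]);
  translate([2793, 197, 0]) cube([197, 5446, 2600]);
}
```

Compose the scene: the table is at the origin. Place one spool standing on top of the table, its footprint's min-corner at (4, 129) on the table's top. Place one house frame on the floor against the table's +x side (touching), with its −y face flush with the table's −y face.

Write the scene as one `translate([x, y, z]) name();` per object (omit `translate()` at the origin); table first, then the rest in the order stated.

table();
translate([4, 129, 746]) spool();
translate([981, 0, 0]) house_frame();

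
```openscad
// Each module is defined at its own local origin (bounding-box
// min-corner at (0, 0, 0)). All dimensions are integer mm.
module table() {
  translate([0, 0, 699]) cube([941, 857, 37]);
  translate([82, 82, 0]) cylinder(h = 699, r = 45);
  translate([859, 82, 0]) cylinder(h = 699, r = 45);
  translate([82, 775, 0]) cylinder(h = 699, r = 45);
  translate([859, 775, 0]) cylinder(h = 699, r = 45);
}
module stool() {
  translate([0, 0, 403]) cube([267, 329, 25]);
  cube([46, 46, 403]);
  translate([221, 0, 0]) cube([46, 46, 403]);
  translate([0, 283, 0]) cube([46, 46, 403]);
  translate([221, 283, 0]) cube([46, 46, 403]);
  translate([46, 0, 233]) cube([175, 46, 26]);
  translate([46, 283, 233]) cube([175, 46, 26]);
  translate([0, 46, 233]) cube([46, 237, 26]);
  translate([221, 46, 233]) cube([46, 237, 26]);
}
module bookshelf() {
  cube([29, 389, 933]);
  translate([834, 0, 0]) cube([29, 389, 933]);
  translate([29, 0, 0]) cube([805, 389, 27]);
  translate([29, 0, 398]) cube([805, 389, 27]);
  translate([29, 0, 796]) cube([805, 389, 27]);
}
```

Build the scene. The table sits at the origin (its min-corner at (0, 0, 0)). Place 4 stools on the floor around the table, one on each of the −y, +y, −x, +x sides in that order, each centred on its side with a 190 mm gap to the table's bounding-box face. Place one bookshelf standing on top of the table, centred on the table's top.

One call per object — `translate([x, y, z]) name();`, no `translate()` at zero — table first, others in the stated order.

table();
translate([337, -519, 0]) stool();
translate([337, 1047, 0]) stool();
translate([-457, 264, 0]) stool();
translate([1131, 264, 0]) stool();
translate([39, 234, 736]) bookshelf();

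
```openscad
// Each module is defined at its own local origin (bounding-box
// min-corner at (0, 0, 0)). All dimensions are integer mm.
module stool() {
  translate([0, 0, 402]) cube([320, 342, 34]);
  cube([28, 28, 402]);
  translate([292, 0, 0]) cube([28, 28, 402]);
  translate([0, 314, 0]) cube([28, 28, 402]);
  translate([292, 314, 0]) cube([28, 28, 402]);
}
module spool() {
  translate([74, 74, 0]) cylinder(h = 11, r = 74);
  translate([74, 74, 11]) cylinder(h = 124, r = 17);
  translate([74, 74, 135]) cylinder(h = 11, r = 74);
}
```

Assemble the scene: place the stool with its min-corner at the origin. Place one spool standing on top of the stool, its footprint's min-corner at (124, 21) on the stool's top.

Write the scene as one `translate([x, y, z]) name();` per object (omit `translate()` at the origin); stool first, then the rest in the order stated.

stool();
translate([124, 21, 436]) spool();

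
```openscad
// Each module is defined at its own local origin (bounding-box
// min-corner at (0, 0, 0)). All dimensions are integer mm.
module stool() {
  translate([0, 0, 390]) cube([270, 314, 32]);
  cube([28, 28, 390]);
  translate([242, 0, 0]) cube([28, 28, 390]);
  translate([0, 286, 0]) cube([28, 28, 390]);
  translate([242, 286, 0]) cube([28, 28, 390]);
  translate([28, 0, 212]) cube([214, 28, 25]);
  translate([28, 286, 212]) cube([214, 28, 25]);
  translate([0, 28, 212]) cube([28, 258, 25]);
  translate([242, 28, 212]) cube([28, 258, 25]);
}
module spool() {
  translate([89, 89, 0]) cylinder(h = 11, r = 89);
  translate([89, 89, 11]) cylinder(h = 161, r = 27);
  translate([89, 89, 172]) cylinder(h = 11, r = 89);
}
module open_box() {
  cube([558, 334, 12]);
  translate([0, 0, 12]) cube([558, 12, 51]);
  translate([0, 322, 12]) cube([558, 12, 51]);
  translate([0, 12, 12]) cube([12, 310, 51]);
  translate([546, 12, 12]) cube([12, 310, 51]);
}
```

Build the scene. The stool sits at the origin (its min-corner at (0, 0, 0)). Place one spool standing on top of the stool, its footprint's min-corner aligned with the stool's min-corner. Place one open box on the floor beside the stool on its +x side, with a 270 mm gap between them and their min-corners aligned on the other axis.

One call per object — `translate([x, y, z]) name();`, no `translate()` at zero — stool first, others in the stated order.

stool();
translate([0, 0, 422]) spool();
translate([540, 0, 0]) open_box();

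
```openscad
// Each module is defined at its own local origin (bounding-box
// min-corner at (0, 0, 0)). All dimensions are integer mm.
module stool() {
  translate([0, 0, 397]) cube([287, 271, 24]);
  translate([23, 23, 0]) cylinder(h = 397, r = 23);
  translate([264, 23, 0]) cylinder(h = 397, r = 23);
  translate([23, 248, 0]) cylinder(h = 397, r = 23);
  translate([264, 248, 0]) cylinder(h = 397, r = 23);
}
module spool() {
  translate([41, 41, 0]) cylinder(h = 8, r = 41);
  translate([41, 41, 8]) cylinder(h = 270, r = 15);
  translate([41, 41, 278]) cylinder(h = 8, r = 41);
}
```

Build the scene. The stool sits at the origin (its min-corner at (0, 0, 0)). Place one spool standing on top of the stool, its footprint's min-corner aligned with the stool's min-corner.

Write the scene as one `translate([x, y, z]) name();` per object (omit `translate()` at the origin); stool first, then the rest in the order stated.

stool();
translate([0, 0, 421]) spool();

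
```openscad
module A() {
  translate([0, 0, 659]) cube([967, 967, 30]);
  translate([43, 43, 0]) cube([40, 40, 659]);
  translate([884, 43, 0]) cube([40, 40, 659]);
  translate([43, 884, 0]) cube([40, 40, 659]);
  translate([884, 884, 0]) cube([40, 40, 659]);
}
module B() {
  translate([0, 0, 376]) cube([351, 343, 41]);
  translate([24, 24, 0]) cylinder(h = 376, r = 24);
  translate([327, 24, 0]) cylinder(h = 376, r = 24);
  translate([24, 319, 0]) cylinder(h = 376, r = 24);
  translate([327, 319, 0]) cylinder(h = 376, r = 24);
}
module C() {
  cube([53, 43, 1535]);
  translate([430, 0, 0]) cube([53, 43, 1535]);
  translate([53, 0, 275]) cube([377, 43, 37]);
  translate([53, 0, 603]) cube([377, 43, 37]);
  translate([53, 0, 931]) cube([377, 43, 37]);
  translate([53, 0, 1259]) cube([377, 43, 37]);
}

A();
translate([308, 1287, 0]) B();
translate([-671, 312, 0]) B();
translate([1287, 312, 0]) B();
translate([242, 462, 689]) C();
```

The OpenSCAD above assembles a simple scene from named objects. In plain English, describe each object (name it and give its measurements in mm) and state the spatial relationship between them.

A is a rectangular dining table. The top is 967×967×30 mm with its upper surface at z = 689 mm. It stands on four 40×40 mm square legs, each inset 43 mm from the nearest pair of top edges, running from the floor to the underside of the top.

B is a simple wooden stool: a rectangular seat 351 mm (x) by 343 mm (y), 41 mm thick, top face at z = 417 mm, on four round legs, each 48 mm in diameter. The legs rest on z = 0, each leg's axis is inset half a diameter from the nearest pair of seat edges (so the leg's bounding box is flush with the corner).

C is a wooden ladder with two side rails of 53×43 mm section and 1535 mm height, set 483 mm apart overall. Between them run 4 rectangular rungs (43 mm deep, 37 mm thick), front faces flush with the rails' −y face. The bottom of the first rung is 275 mm above the floor and each subsequent rung is 328 mm higher than the one below.

Three stools sit around the table at the +y, −x, +x sides. The ladder is on top of the table, centred.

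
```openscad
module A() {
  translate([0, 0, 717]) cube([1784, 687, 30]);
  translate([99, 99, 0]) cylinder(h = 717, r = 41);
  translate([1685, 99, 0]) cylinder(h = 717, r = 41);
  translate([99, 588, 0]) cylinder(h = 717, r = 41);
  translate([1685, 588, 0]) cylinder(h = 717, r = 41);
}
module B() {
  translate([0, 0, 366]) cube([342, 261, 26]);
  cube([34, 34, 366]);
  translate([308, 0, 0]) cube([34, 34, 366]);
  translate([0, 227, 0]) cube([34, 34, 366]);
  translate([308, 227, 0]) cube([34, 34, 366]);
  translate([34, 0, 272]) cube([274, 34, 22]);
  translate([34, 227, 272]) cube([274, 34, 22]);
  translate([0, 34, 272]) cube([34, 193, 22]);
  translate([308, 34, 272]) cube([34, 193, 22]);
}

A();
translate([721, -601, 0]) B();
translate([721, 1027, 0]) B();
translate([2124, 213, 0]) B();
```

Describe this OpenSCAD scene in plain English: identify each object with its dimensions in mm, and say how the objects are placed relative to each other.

A is a table with a 1784×687 mm rectangular top, 30 mm thick, top surface at z = 747 mm, supported by four round legs of 82 mm diameter, each leg's bounding box inset 58 mm from the nearest pair of top edges, running from the floor.

B is a four-legged stool. The seat is 342×261 mm, 26 mm thick, top at z = 392 mm. It stands on four square legs, each 34×34 mm in cross-section, from z = 0 to the seat underside, each flush with a corner of the seat. Four stretchers, 34 mm wide and 22 mm tall, connect adjacent legs with their undersides at z = 272 mm, each running between the inner faces of the legs it joins and aligned with the legs' outer faces on the other axis.

Three stools sit around the table at the −y, +y, +x sides.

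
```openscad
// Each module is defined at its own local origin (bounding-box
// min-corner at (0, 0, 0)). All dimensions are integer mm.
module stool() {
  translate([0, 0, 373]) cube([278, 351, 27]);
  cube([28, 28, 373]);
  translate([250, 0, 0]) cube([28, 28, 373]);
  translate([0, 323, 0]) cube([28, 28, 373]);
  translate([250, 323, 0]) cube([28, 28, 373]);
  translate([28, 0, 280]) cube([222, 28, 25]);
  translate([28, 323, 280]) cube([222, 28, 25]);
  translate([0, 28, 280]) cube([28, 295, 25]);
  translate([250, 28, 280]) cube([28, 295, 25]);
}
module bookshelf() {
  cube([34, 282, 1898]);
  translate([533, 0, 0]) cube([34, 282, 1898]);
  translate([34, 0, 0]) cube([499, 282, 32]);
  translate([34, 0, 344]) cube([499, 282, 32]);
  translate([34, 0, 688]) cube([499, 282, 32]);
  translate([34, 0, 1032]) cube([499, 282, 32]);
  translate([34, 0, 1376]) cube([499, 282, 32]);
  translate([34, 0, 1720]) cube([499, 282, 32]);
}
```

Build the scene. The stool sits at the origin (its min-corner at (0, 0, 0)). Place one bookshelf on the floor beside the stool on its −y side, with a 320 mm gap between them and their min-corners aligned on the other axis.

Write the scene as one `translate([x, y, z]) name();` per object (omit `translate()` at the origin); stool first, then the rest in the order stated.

stool();
translate([0, -602, 0]) bookshelf();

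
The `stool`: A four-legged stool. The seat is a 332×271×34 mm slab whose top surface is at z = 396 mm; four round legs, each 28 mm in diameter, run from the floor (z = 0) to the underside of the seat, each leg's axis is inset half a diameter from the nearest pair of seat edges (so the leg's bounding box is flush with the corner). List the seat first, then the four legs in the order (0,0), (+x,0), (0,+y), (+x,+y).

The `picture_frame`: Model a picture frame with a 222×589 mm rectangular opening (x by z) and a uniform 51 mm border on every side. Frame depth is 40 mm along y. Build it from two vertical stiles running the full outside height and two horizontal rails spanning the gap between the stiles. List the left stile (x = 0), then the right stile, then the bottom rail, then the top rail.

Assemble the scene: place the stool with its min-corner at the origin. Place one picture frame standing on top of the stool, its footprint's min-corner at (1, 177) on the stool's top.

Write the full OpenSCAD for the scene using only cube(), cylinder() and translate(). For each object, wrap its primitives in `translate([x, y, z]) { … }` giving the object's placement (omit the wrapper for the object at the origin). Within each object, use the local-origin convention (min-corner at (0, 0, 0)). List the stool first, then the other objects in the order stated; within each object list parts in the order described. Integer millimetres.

translate([0, 0, 362]) cube([332, 271, 34]);
translate([14, 14, 0]) cylinder(h = 362, r = 14);
translate([318, 14, 0]) cylinder(h = 362, r = 14);
translate([14, 257, 0]) cylinder(h = 362, r = 14);
translate([318, 257, 0]) cylinder(h = 362, r = 14);
translate([1, 177, 396]) {
  cube([51, 40, 691]);
  translate([273, 0, 0]) cube([51, 40, 691]);
  translate([51, 0, 0]) cube([222, 40, 51]);
  translate([51, 0, 640]) cube([222, 40, 51]);
}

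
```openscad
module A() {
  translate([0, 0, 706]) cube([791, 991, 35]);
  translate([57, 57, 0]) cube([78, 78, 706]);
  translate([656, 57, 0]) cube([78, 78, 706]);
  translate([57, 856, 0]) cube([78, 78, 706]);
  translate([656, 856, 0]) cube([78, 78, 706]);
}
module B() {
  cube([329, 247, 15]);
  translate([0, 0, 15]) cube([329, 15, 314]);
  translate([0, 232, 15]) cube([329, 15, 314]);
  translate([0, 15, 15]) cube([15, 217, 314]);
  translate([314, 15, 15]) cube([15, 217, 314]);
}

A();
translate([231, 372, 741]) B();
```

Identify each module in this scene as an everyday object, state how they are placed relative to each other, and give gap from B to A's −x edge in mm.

The open box's min-x is at 231; the table's min-x is 0; gap = 231 mm.

A is a table. B is an open box. The open box is on top of the table, centred. The gap from the open box to the table's −x edge is 231 mm.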